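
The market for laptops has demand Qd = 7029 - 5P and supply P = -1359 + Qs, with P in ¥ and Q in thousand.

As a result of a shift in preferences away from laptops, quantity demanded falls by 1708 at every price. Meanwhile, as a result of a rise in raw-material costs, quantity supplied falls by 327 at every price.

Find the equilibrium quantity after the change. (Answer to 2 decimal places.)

Original equilibrium: 7029 - 5P = P + 1359 gives 5670 = 6P, so P = 945 and Q = 2304.
After the shift, demand is Qd = 5321 - 5P and supply is Qs = P + 1032.
New equilibrium: 5321 - 5P = P + 1032 ⇒ 4289 = 6P ⇒ P = 4289/6 ≈ 714.8333, Q = 10481/6 ≈ 1746.8333.

1746.83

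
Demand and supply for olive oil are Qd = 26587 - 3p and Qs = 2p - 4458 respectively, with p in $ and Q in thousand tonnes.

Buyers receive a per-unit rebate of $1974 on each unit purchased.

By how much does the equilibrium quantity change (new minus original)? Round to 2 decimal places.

+2368.80

Initially, 26587 - 3p = 2p - 4458, so 31045 = 5p and p = 6209, Q = 7960.
Since buyers' out-of-pocket price is the market price minus the rebate, the effective demand curve becomes Qd = 32509 - 3p.
Setting them equal: 32509 - 3p = 2p - 4458 → 36967 = 5p, so p = 7393.4 and Q = 10328.8.
ΔQ = 10328.8 − 7960 = +2368.80.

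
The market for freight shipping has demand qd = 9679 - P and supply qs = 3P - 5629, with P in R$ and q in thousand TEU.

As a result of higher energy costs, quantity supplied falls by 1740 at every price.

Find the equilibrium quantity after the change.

5417

Solve the original market: 9679 - P = 3P - 5629, hence P = 3827 and q = 5852.
After the shift, demand is qd = 9679 - P and supply is qs = 3P - 7369.
Equate the new curves: 9679 - P = 3P - 7369, giving 17048 = 4P, P = 4262, q = 5417.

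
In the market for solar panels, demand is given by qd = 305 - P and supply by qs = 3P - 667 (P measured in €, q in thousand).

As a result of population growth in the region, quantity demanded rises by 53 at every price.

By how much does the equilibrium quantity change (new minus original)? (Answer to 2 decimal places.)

Solve the original market: 305 - P = 3P - 667, hence P = 243 and q = 62.
After the shift, demand is qd = 358 - P and supply is qs = 3P - 667.
Equate the new curves: 358 - P = 3P - 667, giving 1025 = 4P, P = 256.25, q = 101.75.
Δq = 101.75 − 62 = +39.75.

+39.75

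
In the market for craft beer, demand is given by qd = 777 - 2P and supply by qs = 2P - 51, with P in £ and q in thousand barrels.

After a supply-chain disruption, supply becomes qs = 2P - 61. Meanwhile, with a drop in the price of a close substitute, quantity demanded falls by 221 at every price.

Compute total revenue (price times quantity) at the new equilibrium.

38176.875

Solve the original market: 777 - 2P = 2P - 51, hence P = 207 and q = 363.
With the change applied: demand qd = 556 - 2P, supply qs = 2P - 61.
Equate the new curves: 556 - 2P = 2P - 61, giving 617 = 4P, P = 154.25, q = 247.5.
New expenditure = 154.25 × 247.5 = 38176.875.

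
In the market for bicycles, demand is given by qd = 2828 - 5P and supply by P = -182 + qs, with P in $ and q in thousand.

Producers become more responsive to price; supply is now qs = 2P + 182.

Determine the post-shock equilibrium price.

378

Initially, 2828 - 5P = P + 182, so 2646 = 6P and P = 441, q = 623.
After the shift, demand is qd = 2828 - 5P and supply is qs = 2P + 182.
Setting them equal: 2828 - 5P = 2P + 182 → 2646 = 7P, so P = 378 and q = 938.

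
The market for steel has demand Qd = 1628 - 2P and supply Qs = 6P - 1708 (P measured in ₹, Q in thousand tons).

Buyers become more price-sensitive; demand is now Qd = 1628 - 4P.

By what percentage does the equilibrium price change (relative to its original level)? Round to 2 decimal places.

-20.00

Original equilibrium: 1628 - 2P = 6P - 1708 gives 3336 = 8P, so P = 417 and Q = 794.
After the shift, demand is Qd = 1628 - 4P and supply is Qs = 6P - 1708.
New equilibrium: 1628 - 4P = 6P - 1708 ⇒ 3336 = 10P ⇒ P = 333.6, Q = 293.6.
%ΔP = (333.6 − 417) / 417 × 100 = -20.00%.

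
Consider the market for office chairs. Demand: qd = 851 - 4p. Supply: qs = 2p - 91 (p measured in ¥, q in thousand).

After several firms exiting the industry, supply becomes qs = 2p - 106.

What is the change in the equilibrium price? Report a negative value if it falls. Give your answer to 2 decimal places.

+2.50

Before the shock: 851 - 4p = 2p - 91 ⇒ 942 = 6p ⇒ p = 157, q = 223.
With the change applied: demand qd = 851 - 4p, supply qs = 2p - 106.
Equate the new curves: 851 - 4p = 2p - 106, giving 957 = 6p, p = 159.5, q = 213.
Δp = 159.5 − 157 = +2.50.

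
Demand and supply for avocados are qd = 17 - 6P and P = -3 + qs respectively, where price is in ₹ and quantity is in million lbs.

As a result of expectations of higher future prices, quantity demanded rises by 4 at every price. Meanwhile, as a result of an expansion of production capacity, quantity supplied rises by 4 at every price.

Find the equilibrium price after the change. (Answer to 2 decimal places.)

2.00

Before the shock: 17 - 6P = P + 3 ⇒ 14 = 7P ⇒ P = 2, q = 5.
With the change applied: demand qd = 21 - 6P, supply qs = P + 7.
Clearing the new market: 21 - 6P = P + 7, so P = 2 and q = 9.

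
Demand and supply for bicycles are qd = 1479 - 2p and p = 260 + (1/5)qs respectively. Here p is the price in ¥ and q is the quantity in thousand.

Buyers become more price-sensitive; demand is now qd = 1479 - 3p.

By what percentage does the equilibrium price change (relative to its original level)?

-12.5

Original equilibrium: 1479 - 2p = 5p - 1300 gives 2779 = 7p, so p = 397 and q = 685.
The shock moves the curves to qd = 1479 - 3p and qs = 5p - 1300.
Equate the new curves: 1479 - 3p = 5p - 1300, giving 2779 = 8p, p = 347.375, q = 436.875.
%Δp = (347.375 − 397) / 397 × 100 = -12.5%.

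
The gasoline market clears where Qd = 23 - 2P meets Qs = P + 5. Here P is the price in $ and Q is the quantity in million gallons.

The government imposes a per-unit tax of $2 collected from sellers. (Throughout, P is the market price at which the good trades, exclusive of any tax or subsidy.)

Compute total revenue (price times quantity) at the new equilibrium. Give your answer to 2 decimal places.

64.44

Solve the original market: 23 - 2P = P + 5, hence P = 6 and Q = 11.
Since sellers keep the price net of the tax, the effective supply curve becomes Qs = P + 3.
Setting them equal: 23 - 2P = P + 3 → 20 = 3P, so P = 20/3 ≈ 6.6667 and Q = 29/3 ≈ 9.6667.
New expenditure = 6.6667 × 9.6667 = 64.44.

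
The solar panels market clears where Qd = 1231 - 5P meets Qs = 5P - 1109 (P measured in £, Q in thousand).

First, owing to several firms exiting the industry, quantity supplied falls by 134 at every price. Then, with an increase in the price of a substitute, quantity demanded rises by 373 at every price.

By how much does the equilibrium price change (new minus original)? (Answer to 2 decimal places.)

Solve the original market: 1231 - 5P = 5P - 1109, hence P = 234 and Q = 61.
With the change applied: demand Qd = 1604 - 5P, supply Qs = 5P - 1243.
Equate the new curves: 1604 - 5P = 5P - 1243, giving 2847 = 10P, P = 284.7, Q = 180.5.
ΔP = 284.7 − 234 = +50.70.

+50.70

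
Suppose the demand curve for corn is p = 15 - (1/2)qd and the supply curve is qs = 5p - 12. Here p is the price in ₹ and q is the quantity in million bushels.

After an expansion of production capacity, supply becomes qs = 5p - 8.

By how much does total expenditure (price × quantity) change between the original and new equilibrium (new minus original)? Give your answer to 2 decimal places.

Original equilibrium: 30 - 2p = 5p - 12 gives 42 = 7p, so p = 6 and q = 18.
After the shift, demand is qd = 30 - 2p and supply is qs = 5p - 8.
Setting them equal: 30 - 2p = 5p - 8 → 38 = 7p, so p = 38/7 ≈ 5.4286 and q = 134/7 ≈ 19.1429.
Expenditure moves from 6×18 = 108 to 5.4286×19.1429 = 103.9184; change = -4.08.

-4.08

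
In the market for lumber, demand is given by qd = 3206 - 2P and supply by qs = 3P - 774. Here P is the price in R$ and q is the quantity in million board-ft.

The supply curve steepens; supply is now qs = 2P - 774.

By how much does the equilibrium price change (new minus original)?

+199

Before the shock: 3206 - 2P = 3P - 774 ⇒ 3980 = 5P ⇒ P = 796, q = 1614.
The new curves are qd = 3206 - 2P (demand) and qs = 2P - 774 (supply).
Equate the new curves: 3206 - 2P = 2P - 774, giving 3980 = 4P, P = 995, q = 1216.
ΔP = 995 − 796 = +199.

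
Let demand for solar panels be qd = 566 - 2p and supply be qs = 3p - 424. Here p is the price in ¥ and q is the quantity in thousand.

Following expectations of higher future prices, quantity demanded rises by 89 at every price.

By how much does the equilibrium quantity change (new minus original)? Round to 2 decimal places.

Original equilibrium: 566 - 2p = 3p - 424 gives 990 = 5p, so p = 198 and q = 170.
The new curves are qd = 655 - 2p (demand) and qs = 3p - 424 (supply).
New equilibrium: 655 - 2p = 3p - 424 ⇒ 1079 = 5p ⇒ p = 215.8, q = 223.4.
Δq = 223.4 − 170 = +53.40.

+53.40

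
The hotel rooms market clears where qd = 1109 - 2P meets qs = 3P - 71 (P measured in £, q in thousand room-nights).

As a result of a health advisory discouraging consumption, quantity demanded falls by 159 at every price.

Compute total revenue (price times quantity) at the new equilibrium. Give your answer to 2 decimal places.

Initially, 1109 - 2P = 3P - 71, so 1180 = 5P and P = 236, q = 637.
With the change applied: demand qd = 950 - 2P, supply qs = 3P - 71.
Equate the new curves: 950 - 2P = 3P - 71, giving 1021 = 5P, P = 204.2, q = 541.6.
New expenditure = 204.2 × 541.6 = 110594.72.

110594.72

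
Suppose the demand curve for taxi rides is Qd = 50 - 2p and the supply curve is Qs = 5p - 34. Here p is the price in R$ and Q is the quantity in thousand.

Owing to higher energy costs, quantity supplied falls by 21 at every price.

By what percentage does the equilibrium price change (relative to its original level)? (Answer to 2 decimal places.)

Initially, 50 - 2p = 5p - 34, so 84 = 7p and p = 12, Q = 26.
The shock moves the curves to Qd = 50 - 2p and Qs = 5p - 55.
Equate the new curves: 50 - 2p = 5p - 55, giving 105 = 7p, p = 15, Q = 20.
%Δp = (15 − 12) / 12 × 100 = +25.00%.

+25.00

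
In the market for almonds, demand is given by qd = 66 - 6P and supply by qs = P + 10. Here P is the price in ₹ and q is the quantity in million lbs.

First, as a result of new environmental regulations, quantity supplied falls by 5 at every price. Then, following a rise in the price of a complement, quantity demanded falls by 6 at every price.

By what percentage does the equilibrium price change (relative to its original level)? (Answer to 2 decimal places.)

-1.79

Solve the original market: 66 - 6P = P + 10, hence P = 8 and q = 18.
After the shift, demand is qd = 60 - 6P and supply is qs = P + 5.
Setting them equal: 60 - 6P = P + 5 → 55 = 7P, so P = 55/7 ≈ 7.8571 and q = 90/7 ≈ 12.8571.
%ΔP = (7.8571 − 8) / 8 × 100 = -1.79%.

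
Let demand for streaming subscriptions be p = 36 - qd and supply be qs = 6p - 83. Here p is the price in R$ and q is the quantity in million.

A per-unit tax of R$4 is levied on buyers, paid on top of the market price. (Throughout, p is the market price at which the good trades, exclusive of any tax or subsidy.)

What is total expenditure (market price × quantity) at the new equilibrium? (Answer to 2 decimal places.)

255.82

Original equilibrium: 36 - p = 6p - 83 gives 119 = 7p, so p = 17 and q = 19.
Since buyers pay the price plus the tax, the effective demand curve becomes qd = 32 - p.
Equate the new curves: 32 - p = 6p - 83, giving 115 = 7p, p = 115/7 ≈ 16.4286, q = 109/7 ≈ 15.5714.
New expenditure = 16.4286 × 15.5714 = 255.82.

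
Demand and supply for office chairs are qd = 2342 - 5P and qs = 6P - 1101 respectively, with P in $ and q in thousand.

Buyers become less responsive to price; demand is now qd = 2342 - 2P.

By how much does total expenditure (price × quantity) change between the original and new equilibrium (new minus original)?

+394291.96875

Original equilibrium: 2342 - 5P = 6P - 1101 gives 3443 = 11P, so P = 313 and q = 777.
The new curves are qd = 2342 - 2P (demand) and qs = 6P - 1101 (supply).
Setting them equal: 2342 - 2P = 6P - 1101 → 3443 = 8P, so P = 430.375 and q = 1481.25.
Expenditure moves from 313×777 = 243201 to 430.375×1481.25 = 637492.96875; change = +394291.96875.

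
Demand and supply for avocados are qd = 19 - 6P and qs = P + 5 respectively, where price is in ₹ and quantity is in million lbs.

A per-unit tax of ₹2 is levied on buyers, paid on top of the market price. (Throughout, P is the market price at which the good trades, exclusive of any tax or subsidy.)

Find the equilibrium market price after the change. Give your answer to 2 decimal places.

0.29

Solve the original market: 19 - 6P = P + 5, hence P = 2 and q = 7.
Since buyers pay the price plus the tax, the effective demand curve becomes qd = 7 - 6P.
Clearing the new market: 7 - 6P = P + 5, so P = 2/7 ≈ 0.2857 and q = 37/7 ≈ 5.2857.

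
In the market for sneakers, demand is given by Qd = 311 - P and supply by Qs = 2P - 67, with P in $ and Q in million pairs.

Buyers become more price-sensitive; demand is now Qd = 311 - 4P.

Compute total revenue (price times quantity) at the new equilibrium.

Solve the original market: 311 - P = 2P - 67, hence P = 126 and Q = 185.
After the shift, demand is Qd = 311 - 4P and supply is Qs = 2P - 67.
Equate the new curves: 311 - 4P = 2P - 67, giving 378 = 6P, P = 63, Q = 59.
New expenditure = 63 × 59 = 3717.

3717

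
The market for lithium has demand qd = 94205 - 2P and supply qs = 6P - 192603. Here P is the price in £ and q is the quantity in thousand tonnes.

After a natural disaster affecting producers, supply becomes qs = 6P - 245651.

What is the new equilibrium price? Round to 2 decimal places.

42482.00

Initially, 94205 - 2P = 6P - 192603, so 286808 = 8P and P = 35851, q = 22503.
The shock moves the curves to qd = 94205 - 2P and qs = 6P - 245651.
Setting them equal: 94205 - 2P = 6P - 245651 → 339856 = 8P, so P = 42482 and q = 9241.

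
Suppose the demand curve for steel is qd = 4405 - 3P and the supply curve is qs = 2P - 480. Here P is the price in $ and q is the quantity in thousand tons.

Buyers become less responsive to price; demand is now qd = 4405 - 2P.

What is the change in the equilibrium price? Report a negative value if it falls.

Before the shock: 4405 - 3P = 2P - 480 ⇒ 4885 = 5P ⇒ P = 977, q = 1474.
The new curves are qd = 4405 - 2P (demand) and qs = 2P - 480 (supply).
Equate the new curves: 4405 - 2P = 2P - 480, giving 4885 = 4P, P = 1221.25, q = 1962.5.
ΔP = 1221.25 − 977 = +244.25.

+244.25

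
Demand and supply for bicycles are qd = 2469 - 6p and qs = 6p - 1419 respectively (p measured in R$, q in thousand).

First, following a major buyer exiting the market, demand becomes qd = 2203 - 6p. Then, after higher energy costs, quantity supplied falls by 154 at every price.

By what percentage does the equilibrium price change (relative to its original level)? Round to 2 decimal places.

Initially, 2469 - 6p = 6p - 1419, so 3888 = 12p and p = 324, q = 525.
With the change applied: demand qd = 2203 - 6p, supply qs = 6p - 1573.
Clearing the new market: 2203 - 6p = 6p - 1573, so p = 944/3 ≈ 314.6667 and q = 315.
%Δp = (314.6667 − 324) / 324 × 100 = -2.88%.

-2.88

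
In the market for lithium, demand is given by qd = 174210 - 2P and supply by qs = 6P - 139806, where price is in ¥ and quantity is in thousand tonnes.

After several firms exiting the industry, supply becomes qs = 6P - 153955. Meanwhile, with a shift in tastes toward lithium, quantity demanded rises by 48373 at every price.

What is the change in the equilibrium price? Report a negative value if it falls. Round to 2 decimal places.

+7815.25

Before the shock: 174210 - 2P = 6P - 139806 ⇒ 314016 = 8P ⇒ P = 39252, q = 95706.
The new curves are qd = 222583 - 2P (demand) and qs = 6P - 153955 (supply).
Clearing the new market: 222583 - 2P = 6P - 153955, so P = 47067.25 and q = 128448.5.
ΔP = 47067.25 − 39252 = +7815.25.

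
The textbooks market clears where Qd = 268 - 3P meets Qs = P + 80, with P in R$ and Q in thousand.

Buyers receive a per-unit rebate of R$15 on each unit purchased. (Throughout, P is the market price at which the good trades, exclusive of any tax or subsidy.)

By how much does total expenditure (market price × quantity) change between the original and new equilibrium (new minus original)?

Before the shock: 268 - 3P = P + 80 ⇒ 188 = 4P ⇒ P = 47, Q = 127.
Since buyers' out-of-pocket price is the market price minus the rebate, the effective demand curve becomes Qd = 313 - 3P.
New equilibrium: 313 - 3P = P + 80 ⇒ 233 = 4P ⇒ P = 58.25, Q = 138.25.
Expenditure moves from 47×127 = 5969 to 58.25×138.25 = 8053.0625; change = +2084.0625.

+2084.0625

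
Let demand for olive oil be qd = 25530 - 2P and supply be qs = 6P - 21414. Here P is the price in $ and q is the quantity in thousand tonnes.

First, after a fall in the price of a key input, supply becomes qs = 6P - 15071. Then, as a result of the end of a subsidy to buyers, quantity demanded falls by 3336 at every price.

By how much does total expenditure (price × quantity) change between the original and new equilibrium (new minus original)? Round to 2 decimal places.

-20957022.78

Original equilibrium: 25530 - 2P = 6P - 21414 gives 46944 = 8P, so P = 5868 and q = 13794.
The shock moves the curves to qd = 22194 - 2P and qs = 6P - 15071.
Equate the new curves: 22194 - 2P = 6P - 15071, giving 37265 = 8P, P = 4658.125, q = 12877.75.
Expenditure moves from 5868×13794 = 80943192 to 4658.125×12877.75 = 59986169.21875; change = -20957022.78.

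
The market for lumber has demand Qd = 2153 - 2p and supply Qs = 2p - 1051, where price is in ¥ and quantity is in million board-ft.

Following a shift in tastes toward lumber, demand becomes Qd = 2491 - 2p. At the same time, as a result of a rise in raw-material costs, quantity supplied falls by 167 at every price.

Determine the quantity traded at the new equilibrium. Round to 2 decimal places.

Solve the original market: 2153 - 2p = 2p - 1051, hence p = 801 and Q = 551.
With the change applied: demand Qd = 2491 - 2p, supply Qs = 2p - 1218.
Equate the new curves: 2491 - 2p = 2p - 1218, giving 3709 = 4p, p = 927.25, Q = 636.5.

636.50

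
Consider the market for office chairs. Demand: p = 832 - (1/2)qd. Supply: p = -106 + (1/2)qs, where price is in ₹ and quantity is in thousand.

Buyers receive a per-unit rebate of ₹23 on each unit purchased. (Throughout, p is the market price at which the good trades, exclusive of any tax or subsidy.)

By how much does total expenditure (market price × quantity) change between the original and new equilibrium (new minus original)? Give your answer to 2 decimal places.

Original equilibrium: 1664 - 2p = 2p + 212 gives 1452 = 4p, so p = 363 and q = 938.
Since buyers' out-of-pocket price is the market price minus the rebate, the effective demand curve becomes qd = 1710 - 2p.
Clearing the new market: 1710 - 2p = 2p + 212, so p = 374.5 and q = 961.
Expenditure moves from 363×938 = 340494 to 374.5×961 = 359894.5; change = +19400.50.

+19400.50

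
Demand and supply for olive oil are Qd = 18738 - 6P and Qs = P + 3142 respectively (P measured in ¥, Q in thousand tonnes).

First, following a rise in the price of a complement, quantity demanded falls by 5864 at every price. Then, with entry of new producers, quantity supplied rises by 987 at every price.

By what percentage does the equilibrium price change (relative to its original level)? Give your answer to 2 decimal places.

Original equilibrium: 18738 - 6P = P + 3142 gives 15596 = 7P, so P = 2228 and Q = 5370.
The shock moves the curves to Qd = 12874 - 6P and Qs = P + 4129.
Setting them equal: 12874 - 6P = P + 4129 → 8745 = 7P, so P = 8745/7 ≈ 1249.2857 and Q = 37648/7 ≈ 5378.2857.
%ΔP = (1249.2857 − 2228) / 2228 × 100 = -43.93%.

-43.93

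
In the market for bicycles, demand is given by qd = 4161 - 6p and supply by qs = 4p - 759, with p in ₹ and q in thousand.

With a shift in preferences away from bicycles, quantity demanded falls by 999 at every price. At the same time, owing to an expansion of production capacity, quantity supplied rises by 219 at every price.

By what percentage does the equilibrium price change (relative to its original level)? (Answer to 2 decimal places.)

Original equilibrium: 4161 - 6p = 4p - 759 gives 4920 = 10p, so p = 492 and q = 1209.
After the shift, demand is qd = 3162 - 6p and supply is qs = 4p - 540.
Equate the new curves: 3162 - 6p = 4p - 540, giving 3702 = 10p, p = 370.2, q = 940.8.
%Δp = (370.2 − 492) / 492 × 100 = -24.76%.

-24.76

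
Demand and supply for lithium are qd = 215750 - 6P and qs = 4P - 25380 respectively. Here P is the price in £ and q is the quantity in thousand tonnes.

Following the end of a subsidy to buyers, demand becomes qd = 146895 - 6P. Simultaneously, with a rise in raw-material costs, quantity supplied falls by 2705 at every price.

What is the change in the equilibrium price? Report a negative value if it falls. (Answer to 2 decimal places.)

-6615.00

Initially, 215750 - 6P = 4P - 25380, so 241130 = 10P and P = 24113, q = 71072.
After the shift, demand is qd = 146895 - 6P and supply is qs = 4P - 28085.
Clearing the new market: 146895 - 6P = 4P - 28085, so P = 17498 and q = 41907.
ΔP = 17498 − 24113 = -6615.00.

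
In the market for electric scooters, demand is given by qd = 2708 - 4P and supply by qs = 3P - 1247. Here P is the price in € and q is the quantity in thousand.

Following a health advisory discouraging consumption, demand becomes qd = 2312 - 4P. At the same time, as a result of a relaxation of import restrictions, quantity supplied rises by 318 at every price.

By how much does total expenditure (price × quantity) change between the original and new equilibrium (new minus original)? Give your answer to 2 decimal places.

Before the shock: 2708 - 4P = 3P - 1247 ⇒ 3955 = 7P ⇒ P = 565, q = 448.
The shock moves the curves to qd = 2312 - 4P and qs = 3P - 929.
Equate the new curves: 2312 - 4P = 3P - 929, giving 3241 = 7P, P = 463, q = 460.
Expenditure moves from 565×448 = 253120 to 463×460 = 212980; change = -40140.00.

-40140.00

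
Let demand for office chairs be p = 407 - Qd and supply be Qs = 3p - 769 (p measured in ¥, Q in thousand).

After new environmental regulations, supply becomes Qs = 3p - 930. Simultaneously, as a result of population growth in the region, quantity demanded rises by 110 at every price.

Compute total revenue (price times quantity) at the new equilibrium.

Before the shock: 407 - p = 3p - 769 ⇒ 1176 = 4p ⇒ p = 294, Q = 113.
The new curves are Qd = 517 - p (demand) and Qs = 3p - 930 (supply).
Equate the new curves: 517 - p = 3p - 930, giving 1447 = 4p, p = 361.75, Q = 155.25.
New expenditure = 361.75 × 155.25 = 56161.6875.

56161.6875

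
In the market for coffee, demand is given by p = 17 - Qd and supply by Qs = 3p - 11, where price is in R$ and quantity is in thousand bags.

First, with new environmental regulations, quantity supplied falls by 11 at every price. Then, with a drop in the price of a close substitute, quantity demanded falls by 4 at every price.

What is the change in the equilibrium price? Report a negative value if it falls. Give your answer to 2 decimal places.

+1.75

Original equilibrium: 17 - p = 3p - 11 gives 28 = 4p, so p = 7 and Q = 10.
The shock moves the curves to Qd = 13 - p and Qs = 3p - 22.
Equate the new curves: 13 - p = 3p - 22, giving 35 = 4p, p = 8.75, Q = 4.25.
Δp = 8.75 − 7 = +1.75.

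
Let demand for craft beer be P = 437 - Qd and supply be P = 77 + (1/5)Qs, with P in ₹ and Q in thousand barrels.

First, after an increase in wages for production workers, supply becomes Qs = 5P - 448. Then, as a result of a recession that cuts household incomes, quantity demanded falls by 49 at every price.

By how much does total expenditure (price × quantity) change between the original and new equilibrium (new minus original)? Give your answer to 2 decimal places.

Original equilibrium: 437 - P = 5P - 385 gives 822 = 6P, so P = 137 and Q = 300.
With the change applied: demand Qd = 388 - P, supply Qs = 5P - 448.
Equate the new curves: 388 - P = 5P - 448, giving 836 = 6P, P = 418/3 ≈ 139.3333, Q = 746/3 ≈ 248.6667.
Expenditure moves from 137×300 = 41100 to 139.3333×248.6667 = 34647.5556; change = -6452.44.

-6452.44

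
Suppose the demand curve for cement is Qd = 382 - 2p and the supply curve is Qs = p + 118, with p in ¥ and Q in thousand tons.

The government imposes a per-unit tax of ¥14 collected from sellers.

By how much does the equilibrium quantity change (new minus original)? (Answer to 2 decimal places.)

-9.33

Original equilibrium: 382 - 2p = p + 118 gives 264 = 3p, so p = 88 and Q = 206.
Since sellers keep the price net of the tax, the effective supply curve becomes Qs = p + 104.
Clearing the new market: 382 - 2p = p + 104, so p = 278/3 ≈ 92.6667 and Q = 590/3 ≈ 196.6667.
ΔQ = 196.6667 − 206 = -9.33.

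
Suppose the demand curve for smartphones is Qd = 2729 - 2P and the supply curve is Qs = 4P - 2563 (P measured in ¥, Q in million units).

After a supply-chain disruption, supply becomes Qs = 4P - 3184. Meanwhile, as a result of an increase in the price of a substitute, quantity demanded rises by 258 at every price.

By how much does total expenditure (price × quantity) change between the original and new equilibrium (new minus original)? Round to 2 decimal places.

+105375.00

Original equilibrium: 2729 - 2P = 4P - 2563 gives 5292 = 6P, so P = 882 and Q = 965.
The new curves are Qd = 2987 - 2P (demand) and Qs = 4P - 3184 (supply).
Setting them equal: 2987 - 2P = 4P - 3184 → 6171 = 6P, so P = 1028.5 and Q = 930.
Expenditure moves from 882×965 = 851130 to 1028.5×930 = 956505; change = +105375.00.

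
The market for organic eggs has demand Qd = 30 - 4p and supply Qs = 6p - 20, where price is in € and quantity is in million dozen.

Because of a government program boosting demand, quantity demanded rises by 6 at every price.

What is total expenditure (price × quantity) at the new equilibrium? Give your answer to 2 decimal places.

76.16

Before the shock: 30 - 4p = 6p - 20 ⇒ 50 = 10p ⇒ p = 5, Q = 10.
With the change applied: demand Qd = 36 - 4p, supply Qs = 6p - 20.
Clearing the new market: 36 - 4p = 6p - 20, so p = 5.6 and Q = 13.6.
New expenditure = 5.6 × 13.6 = 76.16.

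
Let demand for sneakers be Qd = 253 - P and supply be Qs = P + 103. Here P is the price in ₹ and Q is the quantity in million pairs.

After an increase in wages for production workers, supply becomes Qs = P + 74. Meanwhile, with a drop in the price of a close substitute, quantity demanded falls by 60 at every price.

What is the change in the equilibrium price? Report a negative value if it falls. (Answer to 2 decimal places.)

Initially, 253 - P = P + 103, so 150 = 2P and P = 75, Q = 178.
The shock moves the curves to Qd = 193 - P and Qs = P + 74.
Equate the new curves: 193 - P = P + 74, giving 119 = 2P, P = 59.5, Q = 133.5.
ΔP = 59.5 − 75 = -15.50.

-15.50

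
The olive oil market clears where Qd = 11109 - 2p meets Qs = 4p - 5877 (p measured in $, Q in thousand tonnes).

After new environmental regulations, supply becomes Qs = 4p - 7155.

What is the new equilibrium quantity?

5021

Initially, 11109 - 2p = 4p - 5877, so 16986 = 6p and p = 2831, Q = 5447.
After the shift, demand is Qd = 11109 - 2p and supply is Qs = 4p - 7155.
New equilibrium: 11109 - 2p = 4p - 7155 ⇒ 18264 = 6p ⇒ p = 3044, Q = 5021.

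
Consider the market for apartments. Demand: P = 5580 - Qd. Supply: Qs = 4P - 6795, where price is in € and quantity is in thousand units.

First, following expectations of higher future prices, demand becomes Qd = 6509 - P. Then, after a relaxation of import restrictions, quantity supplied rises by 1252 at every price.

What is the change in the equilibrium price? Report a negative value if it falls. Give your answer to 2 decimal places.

Original equilibrium: 5580 - P = 4P - 6795 gives 12375 = 5P, so P = 2475 and Q = 3105.
With the change applied: demand Qd = 6509 - P, supply Qs = 4P - 5543.
Setting them equal: 6509 - P = 4P - 5543 → 12052 = 5P, so P = 2410.4 and Q = 4098.6.
ΔP = 2410.4 − 2475 = -64.60.

-64.60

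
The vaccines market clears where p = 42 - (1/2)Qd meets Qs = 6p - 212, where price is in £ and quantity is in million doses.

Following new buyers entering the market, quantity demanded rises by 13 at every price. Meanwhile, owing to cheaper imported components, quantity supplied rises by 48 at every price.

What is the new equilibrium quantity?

Initially, 84 - 2p = 6p - 212, so 296 = 8p and p = 37, Q = 10.
The new curves are Qd = 97 - 2p (demand) and Qs = 6p - 164 (supply).
Clearing the new market: 97 - 2p = 6p - 164, so p = 32.625 and Q = 31.75.

31.75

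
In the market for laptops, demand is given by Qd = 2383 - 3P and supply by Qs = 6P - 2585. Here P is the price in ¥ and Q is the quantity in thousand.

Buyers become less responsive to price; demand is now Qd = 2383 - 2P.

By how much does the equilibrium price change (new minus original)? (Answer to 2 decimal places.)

+69.00

Solve the original market: 2383 - 3P = 6P - 2585, hence P = 552 and Q = 727.
With the change applied: demand Qd = 2383 - 2P, supply Qs = 6P - 2585.
New equilibrium: 2383 - 2P = 6P - 2585 ⇒ 4968 = 8P ⇒ P = 621, Q = 1141.
ΔP = 621 − 552 = +69.00.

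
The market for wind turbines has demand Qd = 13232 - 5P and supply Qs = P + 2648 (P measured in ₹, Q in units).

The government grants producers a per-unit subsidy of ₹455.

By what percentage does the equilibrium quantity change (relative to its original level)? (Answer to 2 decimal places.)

Before the shock: 13232 - 5P = P + 2648 ⇒ 10584 = 6P ⇒ P = 1764, Q = 4412.
Since sellers receive the price plus the subsidy, the effective supply curve becomes Qs = P + 3103.
Equate the new curves: 13232 - 5P = P + 3103, giving 10129 = 6P, P = 10129/6 ≈ 1688.1667, Q = 28747/6 ≈ 4791.1667.
%ΔQ = (4791.1667 − 4412) / 4412 × 100 = +8.59%.

+8.59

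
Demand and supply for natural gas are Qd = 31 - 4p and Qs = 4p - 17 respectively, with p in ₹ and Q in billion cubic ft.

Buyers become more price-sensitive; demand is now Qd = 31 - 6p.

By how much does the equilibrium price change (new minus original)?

Initially, 31 - 4p = 4p - 17, so 48 = 8p and p = 6, Q = 7.
After the shift, demand is Qd = 31 - 6p and supply is Qs = 4p - 17.
Equate the new curves: 31 - 6p = 4p - 17, giving 48 = 10p, p = 4.8, Q = 2.2.
Δp = 4.8 − 6 = -1.2.

-1.2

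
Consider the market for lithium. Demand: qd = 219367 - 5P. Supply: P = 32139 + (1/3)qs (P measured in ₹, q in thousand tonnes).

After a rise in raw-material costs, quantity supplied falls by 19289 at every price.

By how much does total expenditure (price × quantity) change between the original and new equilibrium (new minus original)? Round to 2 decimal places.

Solve the original market: 219367 - 5P = 3P - 96417, hence P = 39473 and q = 22002.
With the change applied: demand qd = 219367 - 5P, supply qs = 3P - 115706.
Equate the new curves: 219367 - 5P = 3P - 115706, giving 335073 = 8P, P = 41884.125, q = 9946.375.
Expenditure moves from 39473×22002 = 868484946 to 41884.125×9946.375 = 416595213.796875; change = -451889732.20.

-451889732.20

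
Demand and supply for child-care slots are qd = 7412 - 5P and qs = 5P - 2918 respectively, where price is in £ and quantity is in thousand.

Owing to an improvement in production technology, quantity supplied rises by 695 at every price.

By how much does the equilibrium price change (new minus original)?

-69.5

Initially, 7412 - 5P = 5P - 2918, so 10330 = 10P and P = 1033, q = 2247.
After the shift, demand is qd = 7412 - 5P and supply is qs = 5P - 2223.
New equilibrium: 7412 - 5P = 5P - 2223 ⇒ 9635 = 10P ⇒ P = 963.5, q = 2594.5.
ΔP = 963.5 − 1033 = -69.5.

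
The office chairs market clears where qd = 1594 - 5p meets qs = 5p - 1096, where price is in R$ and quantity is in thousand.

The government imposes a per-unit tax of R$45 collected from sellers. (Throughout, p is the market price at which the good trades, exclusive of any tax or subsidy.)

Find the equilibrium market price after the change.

291.5

Original equilibrium: 1594 - 5p = 5p - 1096 gives 2690 = 10p, so p = 269 and q = 249.
Since sellers keep the price net of the tax, the effective supply curve becomes qs = 5p - 1321.
New equilibrium: 1594 - 5p = 5p - 1321 ⇒ 2915 = 10p ⇒ p = 291.5, q = 136.5.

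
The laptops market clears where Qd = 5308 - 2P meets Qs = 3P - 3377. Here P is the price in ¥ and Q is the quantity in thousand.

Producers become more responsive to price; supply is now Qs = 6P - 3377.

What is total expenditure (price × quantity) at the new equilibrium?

Initially, 5308 - 2P = 3P - 3377, so 8685 = 5P and P = 1737, Q = 1834.
After the shift, demand is Qd = 5308 - 2P and supply is Qs = 6P - 3377.
New equilibrium: 5308 - 2P = 6P - 3377 ⇒ 8685 = 8P ⇒ P = 1085.625, Q = 3136.75.
New expenditure = 1085.625 × 3136.75 = 3405334.21875.

3405334.21875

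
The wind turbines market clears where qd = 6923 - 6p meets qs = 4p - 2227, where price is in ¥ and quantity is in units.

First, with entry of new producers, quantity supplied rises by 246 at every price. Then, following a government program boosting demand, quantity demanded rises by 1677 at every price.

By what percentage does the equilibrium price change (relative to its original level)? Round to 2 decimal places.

Solve the original market: 6923 - 6p = 4p - 2227, hence p = 915 and q = 1433.
After the shift, demand is qd = 8600 - 6p and supply is qs = 4p - 1981.
Equate the new curves: 8600 - 6p = 4p - 1981, giving 10581 = 10p, p = 1058.1, q = 2251.4.
%Δp = (1058.1 − 915) / 915 × 100 = +15.64%.

+15.64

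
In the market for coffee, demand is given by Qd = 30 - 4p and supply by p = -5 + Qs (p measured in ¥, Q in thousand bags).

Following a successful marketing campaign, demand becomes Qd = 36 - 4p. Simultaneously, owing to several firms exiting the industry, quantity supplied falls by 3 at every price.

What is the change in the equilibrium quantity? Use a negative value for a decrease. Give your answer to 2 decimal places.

Original equilibrium: 30 - 4p = p + 5 gives 25 = 5p, so p = 5 and Q = 10.
The new curves are Qd = 36 - 4p (demand) and Qs = p + 2 (supply).
Setting them equal: 36 - 4p = p + 2 → 34 = 5p, so p = 6.8 and Q = 8.8.
ΔQ = 8.8 − 10 = -1.20.

-1.20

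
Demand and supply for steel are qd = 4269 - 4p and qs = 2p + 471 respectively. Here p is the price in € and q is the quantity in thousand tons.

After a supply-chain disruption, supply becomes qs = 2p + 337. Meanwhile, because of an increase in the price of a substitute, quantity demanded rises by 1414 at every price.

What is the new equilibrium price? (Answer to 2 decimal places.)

891.00

Initially, 4269 - 4p = 2p + 471, so 3798 = 6p and p = 633, q = 1737.
The shock moves the curves to qd = 5683 - 4p and qs = 2p + 337.
Clearing the new market: 5683 - 4p = 2p + 337, so p = 891 and q = 2119.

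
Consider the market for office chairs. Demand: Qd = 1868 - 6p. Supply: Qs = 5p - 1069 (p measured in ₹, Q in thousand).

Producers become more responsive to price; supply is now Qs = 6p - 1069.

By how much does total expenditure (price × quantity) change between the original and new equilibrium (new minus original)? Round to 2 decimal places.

+26755.63

Original equilibrium: 1868 - 6p = 5p - 1069 gives 2937 = 11p, so p = 267 and Q = 266.
After the shift, demand is Qd = 1868 - 6p and supply is Qs = 6p - 1069.
Equate the new curves: 1868 - 6p = 6p - 1069, giving 2937 = 12p, p = 244.75, Q = 399.5.
Expenditure moves from 267×266 = 71022 to 244.75×399.5 = 97777.625; change = +26755.63.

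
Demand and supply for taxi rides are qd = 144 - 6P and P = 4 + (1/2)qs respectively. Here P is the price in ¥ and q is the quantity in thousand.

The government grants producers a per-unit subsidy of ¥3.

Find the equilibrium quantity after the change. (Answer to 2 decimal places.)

Solve the original market: 144 - 6P = 2P - 8, hence P = 19 and q = 30.
Since sellers receive the price plus the subsidy, the effective supply curve becomes qs = 2P - 2.
Setting them equal: 144 - 6P = 2P - 2 → 146 = 8P, so P = 18.25 and q = 34.5.

34.50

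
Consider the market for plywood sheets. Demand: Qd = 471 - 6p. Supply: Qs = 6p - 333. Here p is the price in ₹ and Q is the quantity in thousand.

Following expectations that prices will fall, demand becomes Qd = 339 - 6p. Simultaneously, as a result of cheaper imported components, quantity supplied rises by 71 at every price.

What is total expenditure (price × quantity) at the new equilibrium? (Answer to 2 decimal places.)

Solve the original market: 471 - 6p = 6p - 333, hence p = 67 and Q = 69.
The shock moves the curves to Qd = 339 - 6p and Qs = 6p - 262.
Equate the new curves: 339 - 6p = 6p - 262, giving 601 = 12p, p = 601/12 ≈ 50.0833, Q = 38.5.
New expenditure = 50.0833 × 38.5 = 1928.21.

1928.21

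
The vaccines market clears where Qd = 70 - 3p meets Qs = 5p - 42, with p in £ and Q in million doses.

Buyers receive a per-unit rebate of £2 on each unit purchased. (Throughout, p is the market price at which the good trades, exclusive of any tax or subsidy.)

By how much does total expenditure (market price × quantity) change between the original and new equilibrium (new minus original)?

Original equilibrium: 70 - 3p = 5p - 42 gives 112 = 8p, so p = 14 and Q = 28.
Since buyers' out-of-pocket price is the market price minus the rebate, the effective demand curve becomes Qd = 76 - 3p.
New equilibrium: 76 - 3p = 5p - 42 ⇒ 118 = 8p ⇒ p = 14.75, Q = 31.75.
Expenditure moves from 14×28 = 392 to 14.75×31.75 = 468.3125; change = +76.3125.

+76.3125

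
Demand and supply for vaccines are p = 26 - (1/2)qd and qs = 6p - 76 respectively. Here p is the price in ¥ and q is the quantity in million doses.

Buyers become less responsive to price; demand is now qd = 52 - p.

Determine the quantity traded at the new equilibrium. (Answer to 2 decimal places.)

33.71

Solve the original market: 52 - 2p = 6p - 76, hence p = 16 and q = 20.
The shock moves the curves to qd = 52 - p and qs = 6p - 76.
Setting them equal: 52 - p = 6p - 76 → 128 = 7p, so p = 128/7 ≈ 18.2857 and q = 236/7 ≈ 33.7143.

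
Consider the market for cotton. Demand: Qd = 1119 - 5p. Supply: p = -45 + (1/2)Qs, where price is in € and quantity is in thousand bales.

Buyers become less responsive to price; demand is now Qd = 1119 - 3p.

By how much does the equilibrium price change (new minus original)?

+58.8

Solve the original market: 1119 - 5p = 2p + 90, hence p = 147 and Q = 384.
The new curves are Qd = 1119 - 3p (demand) and Qs = 2p + 90 (supply).
Setting them equal: 1119 - 3p = 2p + 90 → 1029 = 5p, so p = 205.8 and Q = 501.6.
Δp = 205.8 − 147 = +58.8.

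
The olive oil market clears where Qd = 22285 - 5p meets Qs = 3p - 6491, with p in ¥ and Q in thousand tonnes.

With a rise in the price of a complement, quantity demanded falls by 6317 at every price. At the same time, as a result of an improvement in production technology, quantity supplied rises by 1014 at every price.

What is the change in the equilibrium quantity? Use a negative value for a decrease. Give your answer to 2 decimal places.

Solve the original market: 22285 - 5p = 3p - 6491, hence p = 3597 and Q = 4300.
The shock moves the curves to Qd = 15968 - 5p and Qs = 3p - 5477.
Clearing the new market: 15968 - 5p = 3p - 5477, so p = 2680.625 and Q = 2564.875.
ΔQ = 2564.875 − 4300 = -1735.13.

-1735.13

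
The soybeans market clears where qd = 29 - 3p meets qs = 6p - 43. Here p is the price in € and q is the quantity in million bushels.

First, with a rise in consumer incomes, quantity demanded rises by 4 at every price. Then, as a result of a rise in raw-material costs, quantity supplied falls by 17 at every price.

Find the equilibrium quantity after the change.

2

Initially, 29 - 3p = 6p - 43, so 72 = 9p and p = 8, q = 5.
The new curves are qd = 33 - 3p (demand) and qs = 6p - 60 (supply).
Clearing the new market: 33 - 3p = 6p - 60, so p = 31/3 ≈ 10.3333 and q = 2.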